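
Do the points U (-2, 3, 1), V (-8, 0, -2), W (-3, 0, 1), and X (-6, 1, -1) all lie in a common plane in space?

Yes

The four points are coplanar iff the 3×3 determinant with rows UV, UW, UX is zero.
Rows: (-6, -3, -3), (-1, -3, 0), (-4, -2, -2).
Expanding along the first row: (-6)(6) − (-3)(2) + (-3)(-10) = 0.
Zero determinant ⇒ coplanar.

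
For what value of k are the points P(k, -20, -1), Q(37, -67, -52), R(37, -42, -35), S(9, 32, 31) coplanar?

3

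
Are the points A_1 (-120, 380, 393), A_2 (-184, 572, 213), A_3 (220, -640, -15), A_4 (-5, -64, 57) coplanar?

No

A normal to the plane through A_1, A_2, A_3 is n = A_1A_2 × A_1A_3 = (-261936, -87312, 0).
The plane has equation n·P = -1746240. For A_4: n·A_4 = 6897648.
6897648 ≠ -1746240, so A_4 is off the plane.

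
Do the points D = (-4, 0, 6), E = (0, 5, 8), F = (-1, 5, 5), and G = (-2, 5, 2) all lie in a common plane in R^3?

Yes

The four points are coplanar iff the 3×3 determinant with rows DE, DF, DG is zero.
Rows: (4, 5, 2), (3, 5, -1), (2, 5, -4).
Expanding along the first row: (4)(-15) − (5)(-10) + (2)(5) = 0.
Zero determinant ⇒ coplanar.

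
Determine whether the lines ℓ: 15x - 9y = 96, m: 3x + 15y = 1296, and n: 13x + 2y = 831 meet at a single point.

No

Lines aᵢx + bᵢy = cᵢ with pairwise distinct directions are concurrent exactly when det[aᵢ bᵢ cᵢ] = 0.
Here the determinant is 756.
Nonzero, so no common point exists.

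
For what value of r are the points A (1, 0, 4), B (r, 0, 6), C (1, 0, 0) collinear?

Collinearity requires AB × AC = 0; each component is linear in r.
The y-component gives (4)r + (-4) = 0, so r = 1.
The remaining components then also vanish.

1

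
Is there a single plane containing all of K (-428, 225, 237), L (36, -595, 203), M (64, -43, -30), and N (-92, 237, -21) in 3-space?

A normal to the plane through K, L, M is n = KL × KM = (209828, 107160, 279088).
The plane has equation n·P = 448472. For N: n·N = 231896.
231896 ≠ 448472, so N is off the plane.

No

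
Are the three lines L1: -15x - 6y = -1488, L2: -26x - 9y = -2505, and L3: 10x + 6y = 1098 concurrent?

Yes

Intersecting L1 and L2: solving the 2×2 system gives (x, y) = (78, 53).
Substitute into L3: (10)(78) + (6)(53) = 1098.
This equals 1098, so (78, 53) lies on all three lines and they are concurrent.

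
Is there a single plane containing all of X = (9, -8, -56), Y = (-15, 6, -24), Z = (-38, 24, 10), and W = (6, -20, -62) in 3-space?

Yes

A normal to the plane through X, Y, Z is n = XY × XZ = (-100, 80, -110).
The plane has equation n·P = 4620. For W: n·W = 4620.
Equal, so W lies in the plane and all four are coplanar.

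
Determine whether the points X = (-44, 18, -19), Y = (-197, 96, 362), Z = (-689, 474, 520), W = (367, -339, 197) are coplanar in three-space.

With X as base: XY = (-153, 78, 381), XZ = (-645, 456, 539), XW = (411, -357, 216).
XZ × XW = (290919, 360849, 42849).
XY · (XZ × XW) = -38916.
Since -38916 ≠ 0, the four points are not coplanar.

No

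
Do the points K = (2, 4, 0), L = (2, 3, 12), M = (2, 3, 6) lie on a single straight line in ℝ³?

KL = (0, -1, 12), KM = (0, -1, 6).
KL × KM = (6, 0, 0).
The cross product is nonzero, so the points do not lie on one line.

No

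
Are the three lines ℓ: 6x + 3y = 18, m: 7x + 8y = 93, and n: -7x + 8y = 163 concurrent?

Lines aᵢx + bᵢy = cᵢ with pairwise distinct directions are concurrent exactly when det[aᵢ bᵢ cᵢ] = 0.
Here the determinant is 0.
It vanishes, so the lines are concurrent at (-5, 16).

Yes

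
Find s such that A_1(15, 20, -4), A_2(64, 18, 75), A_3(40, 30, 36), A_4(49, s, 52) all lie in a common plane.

-24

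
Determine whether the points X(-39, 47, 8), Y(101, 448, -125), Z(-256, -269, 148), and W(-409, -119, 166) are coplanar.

Yes

The four points are coplanar iff the 3×3 determinant with rows XY, XZ, XW is zero.
Rows: (140, 401, -133), (-217, -316, 140), (-370, -166, 158).
Expanding along the first row: (140)(-26688) − (401)(17514) + (-133)(-80898) = 0.
Zero determinant ⇒ coplanar.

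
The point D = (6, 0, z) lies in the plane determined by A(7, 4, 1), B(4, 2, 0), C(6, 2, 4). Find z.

The plane through A, B, C has equation −8x + 10y + 4z = -12.
Substituting D: (4)z + (-48) = -12, so z = 9.

9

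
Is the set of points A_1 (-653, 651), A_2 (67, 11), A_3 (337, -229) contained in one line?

A_1A_2 = (720, -640), A_1A_3 = (990, -880).
Checking proportionality: A_1A_3 = 11/8·A_1A_2, so the vectors are parallel and the points are collinear.

Yes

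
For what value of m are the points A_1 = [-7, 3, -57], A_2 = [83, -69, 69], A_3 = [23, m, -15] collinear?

-21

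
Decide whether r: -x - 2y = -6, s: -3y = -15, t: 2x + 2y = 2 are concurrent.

Yes

The three lines meet at one point iff the augmented coefficient matrix [aᵢ bᵢ cᵢ] has rank < 3, i.e. its determinant vanishes.
Here the determinant is 0.
It vanishes, so the lines are concurrent at (-4, 5).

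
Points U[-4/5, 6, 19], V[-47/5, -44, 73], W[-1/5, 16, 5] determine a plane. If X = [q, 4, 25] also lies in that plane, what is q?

1/5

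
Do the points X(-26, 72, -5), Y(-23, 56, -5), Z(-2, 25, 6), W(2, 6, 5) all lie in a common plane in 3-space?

No

A normal to the plane through X, Y, Z is n = XY × XZ = (-176, -33, 243).
The plane has equation n·P = 985. For W: n·W = 665.
665 ≠ 985, so W is off the plane.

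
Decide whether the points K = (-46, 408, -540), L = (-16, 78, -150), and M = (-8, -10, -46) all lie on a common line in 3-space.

KL = (30, -330, 390), KM = (38, -418, 494).
KL × KM = (0, 0, 0).
The cross product vanishes, so the three points are collinear.

Yes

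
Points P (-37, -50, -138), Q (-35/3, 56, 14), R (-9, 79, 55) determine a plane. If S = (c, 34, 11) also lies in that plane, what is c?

The plane through P, Q, R has equation 850x − (1900/3)y + 300z = -123550/3.
Substituting S: (850)c + (-54700/3) = -123550/3, so c = -27.

-27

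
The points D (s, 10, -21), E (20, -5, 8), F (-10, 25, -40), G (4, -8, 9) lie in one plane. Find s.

The points are coplanar iff DE · (DF × DG) = 0.
Expanding, this is linear in s: (114)s + (2280) = 0.
So s = -20.

-20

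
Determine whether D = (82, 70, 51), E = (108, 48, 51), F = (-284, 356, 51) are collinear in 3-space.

DE = (26, -22, 0), DF = (-366, 286, 0).
DE × DF = (0, 0, -616).
The cross product is nonzero, so the points do not lie on one line.

No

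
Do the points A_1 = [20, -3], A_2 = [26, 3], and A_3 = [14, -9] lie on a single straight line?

Yes

A_1A_2 = (6, 6), A_1A_3 = (-6, -6).
Checking proportionality: A_1A_3 = -1·A_1A_2, so the vectors are parallel and the points are collinear.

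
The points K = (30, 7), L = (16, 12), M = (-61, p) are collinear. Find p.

The three points are collinear iff det[KL; KM] = 0.
This determinant is linear in p: (-14)p + (553) = 0, so p = 79/2.

79/2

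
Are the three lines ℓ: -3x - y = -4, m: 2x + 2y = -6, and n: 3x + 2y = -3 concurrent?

No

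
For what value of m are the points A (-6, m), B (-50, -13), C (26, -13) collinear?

-13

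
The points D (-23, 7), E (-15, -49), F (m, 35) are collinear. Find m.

-27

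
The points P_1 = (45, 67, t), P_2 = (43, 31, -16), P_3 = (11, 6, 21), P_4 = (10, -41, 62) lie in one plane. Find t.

-48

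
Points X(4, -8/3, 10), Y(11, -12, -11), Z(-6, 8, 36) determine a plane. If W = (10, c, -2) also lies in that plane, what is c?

-20/3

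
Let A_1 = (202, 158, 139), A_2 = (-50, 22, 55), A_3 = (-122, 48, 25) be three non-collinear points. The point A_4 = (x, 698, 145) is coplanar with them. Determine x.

A normal to the plane is n = A_1A_2 × A_1A_3 = (6264, -1512, -16344).
A_4 lies in the plane iff n · A_1A_4 = 0.
This gives (6264)x + (-2179872) = 0, so x = 348.

348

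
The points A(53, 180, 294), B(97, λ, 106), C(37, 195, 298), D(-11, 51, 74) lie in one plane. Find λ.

The points are coplanar iff AB · (AC × AD) = 0.
Expanding, this is linear in λ: (-3776)λ + (-11328) = 0.
So λ = -3.

-3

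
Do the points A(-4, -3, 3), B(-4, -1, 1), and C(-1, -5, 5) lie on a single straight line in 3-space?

No

AB = (0, 2, -2), AC = (3, -2, 2).
Comparing components 3 and 1: (-2)(3) − (0)(2) = -6 ≠ 0, so AB and AC are not parallel and the points are not collinear.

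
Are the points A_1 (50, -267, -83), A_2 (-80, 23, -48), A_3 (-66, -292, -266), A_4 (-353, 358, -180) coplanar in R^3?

No

With A_1 as base: A_1A_2 = (-130, 290, 35), A_1A_3 = (-116, -25, -183), A_1A_4 = (-403, 625, -97).
A_1A_3 × A_1A_4 = (116800, 62497, -82575).
A_1A_2 · (A_1A_3 × A_1A_4) = 50005.
Since 50005 ≠ 0, the four points are not coplanar.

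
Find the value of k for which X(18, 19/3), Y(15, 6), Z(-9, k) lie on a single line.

10/3

The three points are collinear iff det[XY; XZ] = 0.
This determinant is linear in k: (-3)k + (10) = 0, so k = 10/3.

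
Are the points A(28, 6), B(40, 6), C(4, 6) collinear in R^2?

Yes

AB = (12, 0), AC = (-24, 0).
det[AB; AC] = (12)(0) − (0)(-24) = 0.
The determinant is zero, so the points are collinear.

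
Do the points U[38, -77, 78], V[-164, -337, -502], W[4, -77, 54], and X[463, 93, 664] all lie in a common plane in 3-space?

The four points are coplanar iff the 3×3 determinant with rows UV, UW, UX is zero.
Rows: (-202, -260, -580), (-34, 0, -24), (425, 170, 586).
Expanding along the first row: (-202)(4080) − (-260)(-9724) + (-580)(-5780) = 0.
Zero determinant ⇒ coplanar.

Yes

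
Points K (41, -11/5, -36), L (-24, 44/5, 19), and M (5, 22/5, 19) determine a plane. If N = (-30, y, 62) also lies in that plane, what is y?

53/5

The plane through K, L, M has equation 242x + 1595y − 33z = 7601.
Substituting N: (1595)y + (-9306) = 7601, so y = 53/5.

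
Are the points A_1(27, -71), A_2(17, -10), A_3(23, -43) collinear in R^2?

A_1A_2 = (-10, 61), A_1A_3 = (-4, 28).
det[A_1A_2; A_1A_3] = (-10)(28) − (61)(-4) = -36.
The determinant is nonzero, so they are not collinear.

No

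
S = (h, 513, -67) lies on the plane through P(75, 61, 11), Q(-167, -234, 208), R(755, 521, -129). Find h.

851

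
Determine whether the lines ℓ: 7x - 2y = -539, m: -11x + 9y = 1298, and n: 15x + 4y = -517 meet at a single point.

Yes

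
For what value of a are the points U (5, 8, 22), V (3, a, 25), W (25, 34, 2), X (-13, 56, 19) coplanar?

Coplanarity ⇔ det[UV; UW; UX] = 0.
Expanding, this is linear in a: (420)a + (-840) = 0.
So a = 2.

2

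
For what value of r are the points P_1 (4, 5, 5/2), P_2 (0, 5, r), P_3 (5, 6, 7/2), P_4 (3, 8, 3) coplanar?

The points are coplanar iff P_1P_2 · (P_1P_3 × P_1P_4) = 0.
Expanding, this is linear in r: (4)r + (0) = 0.
So r = 0.

0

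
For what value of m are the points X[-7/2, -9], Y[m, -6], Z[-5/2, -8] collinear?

Collinearity: (Y − X) must be parallel to (Z − X) = (1, 1).
Cross-multiplying the components: (m − (-7/2))·(1) = (3)·(1).
Solving gives m = -1/2.

-1/2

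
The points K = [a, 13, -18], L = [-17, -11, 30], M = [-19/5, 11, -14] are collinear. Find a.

-13/5

Direction LM = (66/5, 22, -44). From the y-coordinate of K, the parameter along the line is τ = (13 − (-11))/22 = 12/11.
Then a = (-17) + 12/11·(66/5) = -13/5.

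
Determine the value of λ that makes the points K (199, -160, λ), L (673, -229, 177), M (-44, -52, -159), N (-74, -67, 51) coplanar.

435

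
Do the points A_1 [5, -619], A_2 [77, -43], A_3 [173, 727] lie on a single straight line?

No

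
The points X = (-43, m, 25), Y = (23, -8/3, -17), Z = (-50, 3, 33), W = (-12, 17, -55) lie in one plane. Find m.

10/3

The points are coplanar iff XY · (XZ × XW) = 0.
Expanding, this is linear in m: (4524)m + (-15080) = 0.
So m = 10/3.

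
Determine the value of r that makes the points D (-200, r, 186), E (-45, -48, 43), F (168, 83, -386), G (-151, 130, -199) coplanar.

-53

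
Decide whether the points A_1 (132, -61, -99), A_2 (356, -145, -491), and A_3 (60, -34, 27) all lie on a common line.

Yes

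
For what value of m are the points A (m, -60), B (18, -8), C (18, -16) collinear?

18

The three points are collinear iff det[AB; AC] = 0.
This determinant is linear in m: (8)m + (-144) = 0, so m = 18.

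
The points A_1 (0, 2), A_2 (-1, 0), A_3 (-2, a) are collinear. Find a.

Collinearity: (A_3 − A_1) must be parallel to (A_2 − A_1) = (-1, -2).
Cross-multiplying the components: (a − 2)·(-1) = (-2)·(-2).
Solving gives a = -2.

-2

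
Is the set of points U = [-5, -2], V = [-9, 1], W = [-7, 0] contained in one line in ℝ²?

No

UV = (-4, 3), UW = (-2, 2).
If collinear, UW would be a scalar multiple of UV. But (-4)·(2) ≠ (3)·(-2) (difference -2), so they are not parallel; the points are not collinear.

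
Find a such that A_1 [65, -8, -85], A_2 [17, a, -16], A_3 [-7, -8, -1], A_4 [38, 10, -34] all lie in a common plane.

The points are coplanar iff A_1A_2 · (A_1A_3 × A_1A_4) = 0.
Expanding, this is linear in a: (1404)a + (-5616) = 0.
So a = 4.

4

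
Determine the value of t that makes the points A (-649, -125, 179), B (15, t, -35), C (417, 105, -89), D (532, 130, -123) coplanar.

Normal to plane ACD: n = (-1120, 5424, 200); plane equation n·P = 84680.
Requiring n·B = 84680: (5424)t + (-23800) = 84680.
So t = 20.

20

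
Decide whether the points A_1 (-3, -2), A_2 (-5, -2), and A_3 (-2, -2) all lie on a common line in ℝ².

A_1A_2 = (-2, 0), A_1A_3 = (1, 0).
Twice the signed area of △A_1A_2A_3 is (-2)(0) − (0)(1) = 0.
The triangle is degenerate (zero area), so the points are collinear.

Yes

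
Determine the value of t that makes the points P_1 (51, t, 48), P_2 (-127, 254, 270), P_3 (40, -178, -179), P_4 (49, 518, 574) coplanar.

31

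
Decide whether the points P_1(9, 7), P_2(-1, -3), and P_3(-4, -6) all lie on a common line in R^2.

P_1P_2 = (-10, -10), P_1P_3 = (-13, -13).
det[P_1P_2; P_1P_3] = (-10)(-13) − (-10)(-13) = 0.
The determinant is zero, so the points are collinear.

Yes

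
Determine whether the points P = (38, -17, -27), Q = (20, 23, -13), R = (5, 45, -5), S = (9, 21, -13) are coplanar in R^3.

Yes

With P as base: PQ = (-18, 40, 14), PR = (-33, 62, 22), PS = (-29, 38, 14).
PR × PS = (32, -176, 544).
PQ · (PR × PS) = 0.
The scalar triple product vanishes, so the four points are coplanar.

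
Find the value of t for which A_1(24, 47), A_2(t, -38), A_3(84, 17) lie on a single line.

Collinearity: (A_2 − A_1) must be parallel to (A_3 − A_1) = (60, -30).
Cross-multiplying the components: (t − 24)·(-30) = (-85)·(60).
Solving gives t = 194.

194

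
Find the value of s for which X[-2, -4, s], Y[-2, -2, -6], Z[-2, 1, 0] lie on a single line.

Collinearity requires XY × XZ = 0; each component is linear in s.
The x-component gives (3)s + (30) = 0, so s = -10.
The remaining components then also vanish.

-10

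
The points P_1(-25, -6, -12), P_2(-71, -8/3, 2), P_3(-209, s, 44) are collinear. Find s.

22/3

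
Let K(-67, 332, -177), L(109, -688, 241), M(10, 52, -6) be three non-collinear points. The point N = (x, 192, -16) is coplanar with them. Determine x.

10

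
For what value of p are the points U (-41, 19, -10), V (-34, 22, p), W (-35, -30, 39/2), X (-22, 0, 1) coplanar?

-12

The points are coplanar iff UV · (UW × UX) = 0.
Expanding, this is linear in p: (817)p + (9804) = 0.
So p = -12.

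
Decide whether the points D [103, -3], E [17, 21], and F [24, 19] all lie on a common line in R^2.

DE = (-86, 24), DF = (-79, 22).
If collinear, DF would be a scalar multiple of DE. But (-86)·(22) ≠ (24)·(-79) (difference 4), so they are not parallel; the points are not collinear.

No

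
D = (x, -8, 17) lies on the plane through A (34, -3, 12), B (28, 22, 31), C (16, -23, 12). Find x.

The plane through A, B, C has equation 380x − 342y + 570z = 20786.
Substituting D: (380)x + (12426) = 20786, so x = 22.

22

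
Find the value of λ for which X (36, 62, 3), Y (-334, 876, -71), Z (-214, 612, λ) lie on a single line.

Collinearity requires XY × XZ = 0; each component is linear in λ.
The x-component gives (814)λ + (38258) = 0, so λ = -47.
The remaining components then also vanish.

-47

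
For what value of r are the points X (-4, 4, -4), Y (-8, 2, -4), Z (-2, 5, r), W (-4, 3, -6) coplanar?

Normal to plane XYW: n = (4, -8, 4); plane equation n·P = -64.
Requiring n·Z = -64: (4)r + (-48) = -64.
So r = -4.

-4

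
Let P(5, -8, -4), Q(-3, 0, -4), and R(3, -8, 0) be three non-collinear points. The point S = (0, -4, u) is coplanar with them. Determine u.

-2

The plane through P, Q, R has equation 32x + 32y + 16z = -160.
Substituting S: (16)u + (-128) = -160, so u = -2.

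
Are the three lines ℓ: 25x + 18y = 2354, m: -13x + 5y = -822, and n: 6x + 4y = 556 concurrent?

Yes

Lines aᵢx + bᵢy = cᵢ with pairwise distinct directions are concurrent exactly when det[aᵢ bᵢ cᵢ] = 0.
Here the determinant is 0.
It vanishes, so the lines are concurrent at (74, 28).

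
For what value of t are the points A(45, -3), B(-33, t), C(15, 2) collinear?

10

Collinearity: (B − A) must be parallel to (C − A) = (-30, 5).
Cross-multiplying the components: (t − (-3))·(-30) = (-78)·(5).
Solving gives t = 10.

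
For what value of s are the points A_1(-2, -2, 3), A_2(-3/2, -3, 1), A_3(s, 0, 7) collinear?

-3

Collinearity requires A_1A_2 × A_1A_3 = 0; each component is linear in s.
The y-component gives (-2)s + (-6) = 0, so s = -3.
The remaining components then also vanish.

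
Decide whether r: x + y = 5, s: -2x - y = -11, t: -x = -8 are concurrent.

No

Lines aᵢx + bᵢy = cᵢ with pairwise distinct directions are concurrent exactly when det[aᵢ bᵢ cᵢ] = 0.
Here the determinant is -2.
Nonzero, so no common point exists.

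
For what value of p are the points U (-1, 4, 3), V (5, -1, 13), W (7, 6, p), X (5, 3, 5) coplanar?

The points are coplanar iff UV · (UW × UX) = 0.
Expanding, this is linear in p: (-24)p + (-24) = 0.
So p = -1.

-1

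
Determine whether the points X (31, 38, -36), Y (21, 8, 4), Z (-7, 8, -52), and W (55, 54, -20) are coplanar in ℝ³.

Yes

The four points are coplanar iff the 3×3 determinant with rows XY, XZ, XW is zero.
Rows: (-10, -30, 40), (-38, -30, -16), (24, 16, 16).
Expanding along the first row: (-10)(-224) − (-30)(-224) + (40)(112) = 0.
Zero determinant ⇒ coplanar.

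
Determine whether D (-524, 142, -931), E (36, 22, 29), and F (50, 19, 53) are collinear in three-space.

Yes

DE = (560, -120, 960), DF = (574, -123, 984).
Each component of DF is 41/40 times the corresponding component of DE, so DF = 41/40·DE and the points are collinear.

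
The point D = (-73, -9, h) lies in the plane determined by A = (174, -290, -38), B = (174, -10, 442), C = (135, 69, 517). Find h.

A normal to the plane is n = AB × AC = (-16920, -18720, 10920).
D lies in the plane iff n · AD = 0.
This gives (10920)h + (-666120) = 0, so h = 61.

61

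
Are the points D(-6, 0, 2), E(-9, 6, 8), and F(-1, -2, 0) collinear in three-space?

DE = (-3, 6, 6), DF = (5, -2, -2).
Comparing components 3 and 1: (6)(5) − (-3)(-2) = 24 ≠ 0, so DE and DF are not parallel and the points are not collinear.

No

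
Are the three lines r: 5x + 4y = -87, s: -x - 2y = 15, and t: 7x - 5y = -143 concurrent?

Yes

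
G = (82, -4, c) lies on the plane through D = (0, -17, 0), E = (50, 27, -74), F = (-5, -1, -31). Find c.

A normal to the plane is n = DE × DF = (-180, 1920, 1020).
G lies in the plane iff n · DG = 0.
This gives (1020)c + (10200) = 0, so c = -10.

-10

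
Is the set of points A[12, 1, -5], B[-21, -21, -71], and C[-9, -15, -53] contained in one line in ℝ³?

No

AB = (-33, -22, -66), AC = (-21, -16, -48).
AB × AC = (0, -198, 66).
The cross product is nonzero, so the points do not lie on one line.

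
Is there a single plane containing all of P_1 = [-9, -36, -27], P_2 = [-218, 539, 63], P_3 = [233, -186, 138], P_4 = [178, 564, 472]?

A normal to the plane through P_1, P_2, P_3 is n = P_1P_2 × P_1P_3 = (108375, 56265, -107800).
The plane has equation n·P = -90315. For P_4: n·P_4 = 142610.
142610 ≠ -90315, so P_4 is off the plane.

No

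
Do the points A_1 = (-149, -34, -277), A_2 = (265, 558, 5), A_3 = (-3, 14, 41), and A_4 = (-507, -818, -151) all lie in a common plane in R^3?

The four points are coplanar iff the 3×3 determinant with rows A_1A_2, A_1A_3, A_1A_4 is zero.
Rows: (414, 592, 282), (146, 48, 318), (-358, -784, 126).
Expanding along the first row: (414)(255360) − (592)(132240) + (282)(-97280) = 0.
Zero determinant ⇒ coplanar.

Yes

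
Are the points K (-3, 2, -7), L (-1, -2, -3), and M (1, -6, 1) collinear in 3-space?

KL = (2, -4, 4), KM = (4, -8, 8).
KL × KM = (0, 0, 0).
The cross product vanishes, so the three points are collinear.

Yes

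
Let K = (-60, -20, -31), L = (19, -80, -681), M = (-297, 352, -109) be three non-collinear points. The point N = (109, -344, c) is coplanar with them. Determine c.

645

A normal to the plane is n = KL × KM = (246480, 160212, 15168).
N lies in the plane iff n · KN = 0.
This gives (15168)c + (-9783360) = 0, so c = 645.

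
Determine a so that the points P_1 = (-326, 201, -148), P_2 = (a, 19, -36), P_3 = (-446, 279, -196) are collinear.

Direction P_1P_3 = (-120, 78, -48). From the y-coordinate of P_2, the parameter along the line is τ = (19 − 201)/78 = -7/3.
Then a = (-326) + (-7/3)·(-120) = -46.

-46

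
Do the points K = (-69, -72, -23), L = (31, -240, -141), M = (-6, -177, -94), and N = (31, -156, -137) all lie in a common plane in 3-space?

A normal to the plane through K, L, M is n = KL × KM = (-462, -334, 84).
The plane has equation n·P = 53994. For N: n·N = 26274.
26274 ≠ 53994, so N is off the plane.

No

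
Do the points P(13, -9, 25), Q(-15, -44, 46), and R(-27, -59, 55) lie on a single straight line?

PQ = (-28, -35, 21), PR = (-40, -50, 30).
PQ × PR = (0, 0, 0).
The cross product vanishes, so the three points are collinear.

Yes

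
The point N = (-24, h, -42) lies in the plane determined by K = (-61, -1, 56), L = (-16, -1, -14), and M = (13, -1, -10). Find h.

The plane through K, L, M has equation −2210y = 2210.
Substituting N: (-2210)h + (0) = 2210, so h = -1.

-1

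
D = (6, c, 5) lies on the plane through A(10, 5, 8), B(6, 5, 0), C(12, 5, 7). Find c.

The plane through A, B, C has equation −20y = -100.
Substituting D: (-20)c + (0) = -100, so c = 5.

5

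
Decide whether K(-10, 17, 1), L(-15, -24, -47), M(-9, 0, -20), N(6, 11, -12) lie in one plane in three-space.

With K as base: KL = (-5, -41, -48), KM = (1, -17, -21), KN = (16, -6, -13).
KM × KN = (95, -323, 266).
KL · (KM × KN) = 0.
The scalar triple product vanishes, so the four points are coplanar.

Yes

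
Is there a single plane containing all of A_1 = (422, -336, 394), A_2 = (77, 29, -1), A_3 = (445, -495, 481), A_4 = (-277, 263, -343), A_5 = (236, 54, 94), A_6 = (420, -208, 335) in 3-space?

Yes

The plane through A_1, A_2, A_3 has normal n = A_1A_2 × A_1A_3 = (-31050, 20930, 46460) and equation n·P = -1830340.
Checking the remaining points: n·A_4 = -1830340, n·A_5 = -1830340, n·A_6 = -1830340.
All equal -1830340, so all 6 points lie in one plane.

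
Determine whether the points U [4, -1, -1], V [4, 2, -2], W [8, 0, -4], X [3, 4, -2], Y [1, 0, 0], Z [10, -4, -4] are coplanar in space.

The plane through U, V, W has normal n = UV × UW = (-8, -4, -12) and equation n·P = -16.
Checking the remaining points: n·X = -16, n·Y = -8, n·Z = -16.
Since n·Y = -8 ≠ -16, Y is off the plane and the points are not all coplanar.

No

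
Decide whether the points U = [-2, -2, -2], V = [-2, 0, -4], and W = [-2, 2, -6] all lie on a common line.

Yes

UV = (0, 2, -2), UW = (0, 4, -4).
Each component of UW is 2 times the corresponding component of UV, so UW = 2·UV and the points are collinear.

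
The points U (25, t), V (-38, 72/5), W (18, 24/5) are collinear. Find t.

Collinearity: (U − V) must be parallel to (W − V) = (56, -48/5).
Cross-multiplying the components: (t − 72/5)·(56) = (63)·(-48/5).
Solving gives t = 18/5.

18/5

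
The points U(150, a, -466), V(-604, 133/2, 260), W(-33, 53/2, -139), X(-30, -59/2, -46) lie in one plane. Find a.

261/2

The points are coplanar iff UV · (UW × UX) = 0.
Expanding, this is linear in a: (54300)a + (-7086150) = 0.
So a = 261/2.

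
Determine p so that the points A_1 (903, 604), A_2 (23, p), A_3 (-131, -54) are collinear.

44

The three points are collinear iff det[A_1A_2; A_1A_3] = 0.
This determinant is linear in p: (1034)p + (-45496) = 0, so p = 44.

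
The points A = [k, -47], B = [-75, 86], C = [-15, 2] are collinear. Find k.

20

The three points are collinear iff det[AB; AC] = 0.
This determinant is linear in k: (84)k + (-1680) = 0, so k = 20.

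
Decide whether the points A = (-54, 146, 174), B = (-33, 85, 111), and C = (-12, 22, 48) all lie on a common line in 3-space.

No

AB = (21, -61, -63), AC = (42, -124, -126).
Comparing components 2 and 3: (-61)(-126) − (-63)(-124) = -126 ≠ 0, so AB and AC are not parallel and the points are not collinear.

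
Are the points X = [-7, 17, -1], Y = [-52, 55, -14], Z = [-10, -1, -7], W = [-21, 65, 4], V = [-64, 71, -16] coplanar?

Yes

The plane through X, Y, Z has normal n = XY × XZ = (-462, -231, 924) and equation n·P = -1617.
Checking the remaining points: n·W = -1617, n·V = -1617.
All equal -1617, so all 5 points lie in one plane.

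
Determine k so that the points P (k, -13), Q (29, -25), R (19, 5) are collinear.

25

Collinearity: (P − Q) must be parallel to (R − Q) = (-10, 30).
Cross-multiplying the components: (k − 29)·(30) = (12)·(-10).
Solving gives k = 25.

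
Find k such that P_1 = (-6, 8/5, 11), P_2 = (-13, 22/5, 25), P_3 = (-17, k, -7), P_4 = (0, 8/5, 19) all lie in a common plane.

Normal to plane P_1P_2P_4: n = (112/5, 140, -84/5); plane equation n·P = -476/5.
Requiring n·P_3 = -476/5: (140)k + (-1316/5) = -476/5.
So k = 6/5.

6/5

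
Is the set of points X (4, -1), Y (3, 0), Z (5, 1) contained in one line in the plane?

No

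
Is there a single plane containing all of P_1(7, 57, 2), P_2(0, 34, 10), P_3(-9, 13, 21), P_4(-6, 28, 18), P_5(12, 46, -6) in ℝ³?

Yes

The plane through P_1, P_2, P_3 has normal n = P_1P_2 × P_1P_3 = (-85, 5, -60) and equation n·P = -430.
Checking the remaining points: n·P_4 = -430, n·P_5 = -430.
All equal -430, so all 5 points lie in one plane.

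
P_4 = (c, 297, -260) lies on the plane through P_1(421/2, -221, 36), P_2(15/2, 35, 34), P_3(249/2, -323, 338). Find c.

Coplanarity requires P_1P_2 · (P_1P_3 × P_1P_4) = 0.
P_1P_2 = (-203, 256, -2), P_1P_3 = (-86, -102, 302); the triple product is linear in c with coefficient 77108 and constant term 2968658.
Setting it to zero: c = -77/2.

-77/2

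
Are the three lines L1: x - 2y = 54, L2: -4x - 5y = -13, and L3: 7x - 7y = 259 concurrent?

No

The three lines meet at one point iff the augmented coefficient matrix [aᵢ bᵢ cᵢ] has rank < 3, i.e. its determinant vanishes.
Here the determinant is 126.
Nonzero, so no common point exists.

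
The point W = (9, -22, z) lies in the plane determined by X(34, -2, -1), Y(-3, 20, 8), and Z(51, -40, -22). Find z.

A normal to the plane is n = XY × XZ = (-120, -624, 1032).
W lies in the plane iff n · XW = 0.
This gives (1032)z + (16512) = 0, so z = -16.

-16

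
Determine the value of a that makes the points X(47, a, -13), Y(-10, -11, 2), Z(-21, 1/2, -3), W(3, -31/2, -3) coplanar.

Coplanarity ⇔ det[XY; XZ; XW] = 0.
Expanding, this is linear in a: (120)a + (4380) = 0.
So a = -73/2.

-73/2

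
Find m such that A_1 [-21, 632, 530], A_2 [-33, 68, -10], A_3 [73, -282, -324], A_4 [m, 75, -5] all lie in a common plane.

Coplanarity ⇔ det[A_1A_2; A_1A_3; A_1A_4] = 0.
Expanding, this is linear in m: (-11904)m + (-499968) = 0.
So m = -42.

-42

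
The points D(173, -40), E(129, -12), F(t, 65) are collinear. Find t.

8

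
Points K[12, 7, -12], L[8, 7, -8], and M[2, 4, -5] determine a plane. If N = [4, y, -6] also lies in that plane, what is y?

5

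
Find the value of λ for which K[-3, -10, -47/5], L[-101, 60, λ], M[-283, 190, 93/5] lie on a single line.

Direction KM = (-280, 200, 28). From the x-coordinate of L, the parameter along the line is τ = (-101 − (-3))/(-280) = 7/20.
Then λ = (-47/5) + 7/20·(28) = 2/5.

2/5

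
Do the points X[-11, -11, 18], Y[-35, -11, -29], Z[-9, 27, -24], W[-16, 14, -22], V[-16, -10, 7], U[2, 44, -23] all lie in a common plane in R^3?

The plane through X, Y, Z has normal n = XY × XZ = (1786, -1102, -912) and equation n·P = -23940.
Checking the remaining points: n·W = -23940, n·V = -23940, n·U = -23940.
All equal -23940, so all 6 points lie in one plane.

Yes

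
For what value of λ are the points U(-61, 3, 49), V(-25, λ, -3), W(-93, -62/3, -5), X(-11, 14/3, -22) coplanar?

4

Coplanarity ⇔ det[UV; UW; UX] = 0.
Expanding, this is linear in λ: (-4972)λ + (19888) = 0.
So λ = 4.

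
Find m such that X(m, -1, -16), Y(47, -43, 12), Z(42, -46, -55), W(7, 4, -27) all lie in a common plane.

12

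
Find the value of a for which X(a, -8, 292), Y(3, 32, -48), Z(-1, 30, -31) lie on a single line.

-77

Direction YZ = (-4, -2, 17). From the y-coordinate of X, the parameter along the line is τ = (-8 − 32)/(-2) = 20.
Then a = 3 + 20·(-4) = -77.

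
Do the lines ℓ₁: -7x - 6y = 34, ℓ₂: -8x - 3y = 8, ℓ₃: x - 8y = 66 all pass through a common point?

Yes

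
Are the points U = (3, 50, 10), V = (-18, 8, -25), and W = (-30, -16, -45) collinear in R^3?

Yes

UV = (-21, -42, -35), UW = (-33, -66, -55).
UV × UW = (0, 0, 0).
The cross product vanishes, so the three points are collinear.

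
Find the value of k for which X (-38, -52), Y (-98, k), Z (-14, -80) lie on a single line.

Collinearity: (Y − X) must be parallel to (Z − X) = (24, -28).
Cross-multiplying the components: (k − (-52))·(24) = (-60)·(-28).
Solving gives k = 18.

18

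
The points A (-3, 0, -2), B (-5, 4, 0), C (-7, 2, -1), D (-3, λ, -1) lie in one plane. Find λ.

2

Normal to plane ABC: n = (0, -6, 12); plane equation n·P = -24.
Requiring n·D = -24: (-6)λ + (-12) = -24.
So λ = 2.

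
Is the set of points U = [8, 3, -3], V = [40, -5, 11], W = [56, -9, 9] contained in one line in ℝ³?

UV = (32, -8, 14), UW = (48, -12, 12).
UV × UW = (72, 288, 0).
The cross product is nonzero, so the points do not lie on one line.

No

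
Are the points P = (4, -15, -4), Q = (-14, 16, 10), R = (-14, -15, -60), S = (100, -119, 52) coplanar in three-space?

No

A normal to the plane through P, Q, R is n = PQ × PR = (-1736, -1260, 558).
The plane has equation n·X = 9724. For S: n·S = 5356.
5356 ≠ 9724, so S is off the plane.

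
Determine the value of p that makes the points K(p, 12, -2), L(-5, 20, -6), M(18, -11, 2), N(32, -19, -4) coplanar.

-1

Coplanarity ⇔ det[KL; KM; KN] = 0.
Expanding, this is linear in p: (-250)p + (-250) = 0.
So p = -1.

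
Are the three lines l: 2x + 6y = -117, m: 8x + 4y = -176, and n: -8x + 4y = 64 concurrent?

Lines aᵢx + bᵢy = cᵢ with pairwise distinct directions are concurrent exactly when det[aᵢ bᵢ cᵢ] = 0.
Here the determinant is -192.
Nonzero, so no common point exists.

No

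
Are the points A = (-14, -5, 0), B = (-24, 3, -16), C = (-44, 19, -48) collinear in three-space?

Yes

AB = (-10, 8, -16), AC = (-30, 24, -48).
AB × AC = (0, 0, 0).
The cross product vanishes, so the three points are collinear.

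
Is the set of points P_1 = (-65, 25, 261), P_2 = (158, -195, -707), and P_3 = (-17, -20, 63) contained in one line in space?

No

P_1P_2 = (223, -220, -968), P_1P_3 = (48, -45, -198).
Comparing components 3 and 1: (-968)(48) − (223)(-198) = -2310 ≠ 0, so P_1P_2 and P_1P_3 are not parallel and the points are not collinear.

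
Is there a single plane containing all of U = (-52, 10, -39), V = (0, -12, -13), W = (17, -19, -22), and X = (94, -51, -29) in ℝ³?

No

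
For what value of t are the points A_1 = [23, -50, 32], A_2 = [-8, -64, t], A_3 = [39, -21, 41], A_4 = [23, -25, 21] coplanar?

-4

Coplanarity ⇔ det[A_1A_2; A_1A_3; A_1A_4] = 0.
Expanding, this is linear in t: (400)t + (1600) = 0.
So t = -4.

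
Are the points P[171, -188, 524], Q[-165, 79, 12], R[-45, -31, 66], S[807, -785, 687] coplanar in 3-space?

Yes

The four points are coplanar iff the 3×3 determinant with rows PQ, PR, PS is zero.
Rows: (-336, 267, -512), (-216, 157, -458), (636, -597, 163).
Expanding along the first row: (-336)(-247835) − (267)(256080) + (-512)(29100) = 0.
Zero determinant ⇒ coplanar.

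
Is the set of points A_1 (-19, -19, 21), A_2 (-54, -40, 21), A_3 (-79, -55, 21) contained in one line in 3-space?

Yes

A_1A_2 = (-35, -21, 0), A_1A_3 = (-60, -36, 0).
A_1A_2 × A_1A_3 = (0, 0, 0).
The cross product vanishes, so the three points are collinear.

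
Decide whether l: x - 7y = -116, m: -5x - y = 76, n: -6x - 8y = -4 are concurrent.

Yes

Intersecting l and m: solving the 2×2 system gives (x, y) = (-18, 14).
Substitute into n: (-6)(-18) + (-8)(14) = -4.
This equals -4, so (-18, 14) lies on all three lines and they are concurrent.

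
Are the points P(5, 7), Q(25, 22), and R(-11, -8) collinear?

No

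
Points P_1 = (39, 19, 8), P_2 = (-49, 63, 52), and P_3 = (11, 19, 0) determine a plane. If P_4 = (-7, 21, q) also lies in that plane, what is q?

The plane through P_1, P_2, P_3 has equation −352x − 1936y + 1232z = -40656.
Substituting P_4: (1232)q + (-38192) = -40656, so q = -2.

-2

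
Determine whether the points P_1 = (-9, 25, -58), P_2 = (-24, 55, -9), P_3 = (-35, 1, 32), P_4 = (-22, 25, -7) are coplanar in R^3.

No

The four points are coplanar iff the 3×3 determinant with rows P_1P_2, P_1P_3, P_1P_4 is zero.
Rows: (-15, 30, 49), (-26, -24, 90), (-13, 0, 51).
Expanding along the first row: (-15)(-1224) − (30)(-156) + (49)(-312) = 7752.
Nonzero ⇒ not coplanar.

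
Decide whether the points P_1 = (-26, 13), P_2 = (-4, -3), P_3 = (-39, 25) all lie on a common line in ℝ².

P_1P_2 = (22, -16), P_1P_3 = (-13, 12).
If collinear, P_1P_3 would be a scalar multiple of P_1P_2. But (22)·(12) ≠ (-16)·(-13) (difference 56), so they are not parallel; the points are not collinear.

No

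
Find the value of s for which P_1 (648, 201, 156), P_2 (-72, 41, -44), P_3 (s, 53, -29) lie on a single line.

Collinearity requires P_1P_2 × P_1P_3 = 0; each component is linear in s.
The y-component gives (-200)s + (-3600) = 0, so s = -18.
The remaining components then also vanish.

-18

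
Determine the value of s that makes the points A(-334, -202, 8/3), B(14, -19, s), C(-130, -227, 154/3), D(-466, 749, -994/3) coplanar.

38/3

Normal to plane ACD: n = (-37932, 61712, 190704); plane equation n·P = 712008.
Requiring n·B = 712008: (190704)s + (-1703576) = 712008.
So s = 38/3.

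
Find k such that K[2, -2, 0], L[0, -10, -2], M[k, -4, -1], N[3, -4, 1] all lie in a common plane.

1

Normal to plane KLN: n = (-12, 0, 12); plane equation n·P = -24.
Requiring n·M = -24: (-12)k + (-12) = -24.
So k = 1.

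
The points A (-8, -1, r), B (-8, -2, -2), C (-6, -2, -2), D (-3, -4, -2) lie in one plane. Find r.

-2

The points are coplanar iff AB · (AC × AD) = 0.
Expanding, this is linear in r: (4)r + (8) = 0.
So r = -2.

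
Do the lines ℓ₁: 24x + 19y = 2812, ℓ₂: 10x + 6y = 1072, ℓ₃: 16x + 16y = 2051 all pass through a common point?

No

The three lines meet at one point iff the augmented coefficient matrix [aᵢ bᵢ cᵢ] has rank < 3, i.e. its determinant vanishes.
Here the determinant is -138.
Nonzero, so no common point exists.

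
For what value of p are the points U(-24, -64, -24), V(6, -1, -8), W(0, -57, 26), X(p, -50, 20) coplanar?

0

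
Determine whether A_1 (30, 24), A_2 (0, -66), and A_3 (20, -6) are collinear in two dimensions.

A_1A_2 = (-30, -90), A_1A_3 = (-10, -30).
Twice the signed area of △A_1A_2A_3 is (-30)(-30) − (-90)(-10) = 0.
The triangle is degenerate (zero area), so the points are collinear.

Yes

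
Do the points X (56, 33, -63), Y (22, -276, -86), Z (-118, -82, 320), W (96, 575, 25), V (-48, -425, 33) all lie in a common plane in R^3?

Yes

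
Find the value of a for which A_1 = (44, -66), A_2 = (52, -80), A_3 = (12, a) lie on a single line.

-10

Collinearity: (A_3 − A_1) must be parallel to (A_2 − A_1) = (8, -14).
Cross-multiplying the components: (a − (-66))·(8) = (-32)·(-14).
Solving gives a = -10.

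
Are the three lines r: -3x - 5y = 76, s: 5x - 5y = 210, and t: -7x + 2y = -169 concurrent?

No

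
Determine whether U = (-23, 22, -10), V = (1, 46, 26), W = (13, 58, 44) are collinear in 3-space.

UV = (24, 24, 36), UW = (36, 36, 54).
UV × UW = (0, 0, 0).
The cross product vanishes, so the three points are collinear.

Yes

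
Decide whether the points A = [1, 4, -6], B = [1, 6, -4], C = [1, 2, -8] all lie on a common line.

AB = (0, 2, 2), AC = (0, -2, -2).
AB × AC = (0, 0, 0).
The cross product vanishes, so the three points are collinear.

Yes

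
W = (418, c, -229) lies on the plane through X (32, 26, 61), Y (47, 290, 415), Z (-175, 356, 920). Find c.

318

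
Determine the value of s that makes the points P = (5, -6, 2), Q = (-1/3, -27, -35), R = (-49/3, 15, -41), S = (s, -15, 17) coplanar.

The points are coplanar iff PQ · (PR × PS) = 0.
Expanding, this is linear in s: (1680)s + (-21840) = 0.
So s = 13.

13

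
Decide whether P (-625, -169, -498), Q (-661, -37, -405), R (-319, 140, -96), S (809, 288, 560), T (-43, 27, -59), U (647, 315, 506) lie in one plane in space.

No

The plane through P, Q, R has normal n = PQ × PR = (24327, 42930, -51516) and equation n·X = 3195423.
Checking the remaining points: n·S = 3195423, n·T = 3152493, n·U = 3195423.
Since n·T = 3152493 ≠ 3195423, T is off the plane and the points are not all coplanar.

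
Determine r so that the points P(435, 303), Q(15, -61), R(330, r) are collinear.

212

Collinearity: (R − P) must be parallel to (Q − P) = (-420, -364).
Cross-multiplying the components: (r − 303)·(-420) = (-105)·(-364).
Solving gives r = 212.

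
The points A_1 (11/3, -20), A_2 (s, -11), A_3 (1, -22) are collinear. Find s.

The three points are collinear iff det[A_1A_2; A_1A_3] = 0.
This determinant is linear in s: (-2)s + (94/3) = 0, so s = 47/3.

47/3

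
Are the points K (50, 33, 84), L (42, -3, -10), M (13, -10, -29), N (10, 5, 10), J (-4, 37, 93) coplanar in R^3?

The plane through K, L, M has normal n = KL × KM = (26, 2574, -988) and equation n·P = 3250.
Checking the remaining points: n·N = 3250, n·J = 3250.
All equal 3250, so all 5 points lie in one plane.

Yes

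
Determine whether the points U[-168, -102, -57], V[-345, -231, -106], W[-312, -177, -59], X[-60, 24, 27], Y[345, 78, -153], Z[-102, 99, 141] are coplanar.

No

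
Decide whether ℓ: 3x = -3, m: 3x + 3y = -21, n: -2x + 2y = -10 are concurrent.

Yes

Intersecting ℓ and m: solving the 2×2 system gives (x, y) = (-1, -6).
Substitute into n: (-2)(-1) + (2)(-6) = -10.
This equals -10, so (-1, -6) lies on all three lines and they are concurrent.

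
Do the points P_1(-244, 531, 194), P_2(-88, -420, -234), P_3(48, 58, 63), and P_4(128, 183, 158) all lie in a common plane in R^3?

A normal to the plane through P_1, P_2, P_3 is n = P_1P_2 × P_1P_3 = (-77863, -104540, 203904).
The plane has equation n·P = 3045208. For P_4: n·P_4 = 3119548.
3119548 ≠ 3045208, so P_4 is off the plane.

No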